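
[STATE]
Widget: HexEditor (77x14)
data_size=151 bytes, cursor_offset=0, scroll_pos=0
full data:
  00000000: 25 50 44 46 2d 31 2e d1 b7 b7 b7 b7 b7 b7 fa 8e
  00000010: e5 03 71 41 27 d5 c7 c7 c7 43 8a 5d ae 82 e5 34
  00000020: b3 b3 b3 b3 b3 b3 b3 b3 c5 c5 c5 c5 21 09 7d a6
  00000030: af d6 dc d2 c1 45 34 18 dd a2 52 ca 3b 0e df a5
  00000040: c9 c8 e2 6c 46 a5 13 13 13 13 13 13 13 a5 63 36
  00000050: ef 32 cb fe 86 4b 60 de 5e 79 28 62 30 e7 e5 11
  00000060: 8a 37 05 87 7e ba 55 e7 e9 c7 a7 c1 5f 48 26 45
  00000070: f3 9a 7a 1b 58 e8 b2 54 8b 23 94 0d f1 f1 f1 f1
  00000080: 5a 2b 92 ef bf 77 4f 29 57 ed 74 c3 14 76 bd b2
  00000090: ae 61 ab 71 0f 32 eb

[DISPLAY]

00000000  25 50 44 46 2d 31 2e d1  b7 b7 b7 b7 b7 b7 fa 8e  |%PDF-1..........
00000010  e5 03 71 41 27 d5 c7 c7  c7 43 8a 5d ae 82 e5 34  |..qA'....C.]...4
00000020  b3 b3 b3 b3 b3 b3 b3 b3  c5 c5 c5 c5 21 09 7d a6  |............!.}.
00000030  af d6 dc d2 c1 45 34 18  dd a2 52 ca 3b 0e df a5  |.....E4...R.;...
00000040  c9 c8 e2 6c 46 a5 13 13  13 13 13 13 13 a5 63 36  |...lF.........c6
00000050  ef 32 cb fe 86 4b 60 de  5e 79 28 62 30 e7 e5 11  |.2...K`.^y(b0...
00000060  8a 37 05 87 7e ba 55 e7  e9 c7 a7 c1 5f 48 26 45  |.7..~.U....._H&E
00000070  f3 9a 7a 1b 58 e8 b2 54  8b 23 94 0d f1 f1 f1 f1  |..z.X..T.#......
00000080  5a 2b 92 ef bf 77 4f 29  57 ed 74 c3 14 76 bd b2  |Z+...wO)W.t..v..
00000090  ae 61 ab 71 0f 32 eb                              |.a.q.2.         
                                                                             
                                                                             
                                                                             
                                                                             


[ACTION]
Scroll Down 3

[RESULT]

00000030  af d6 dc d2 c1 45 34 18  dd a2 52 ca 3b 0e df a5  |.....E4...R.;...
00000040  c9 c8 e2 6c 46 a5 13 13  13 13 13 13 13 a5 63 36  |...lF.........c6
00000050  ef 32 cb fe 86 4b 60 de  5e 79 28 62 30 e7 e5 11  |.2...K`.^y(b0...
00000060  8a 37 05 87 7e ba 55 e7  e9 c7 a7 c1 5f 48 26 45  |.7..~.U....._H&E
00000070  f3 9a 7a 1b 58 e8 b2 54  8b 23 94 0d f1 f1 f1 f1  |..z.X..T.#......
00000080  5a 2b 92 ef bf 77 4f 29  57 ed 74 c3 14 76 bd b2  |Z+...wO)W.t..v..
00000090  ae 61 ab 71 0f 32 eb                              |.a.q.2.         
                                                                             
                                                                             
                                                                             
                                                                             
                                                                             
                                                                             
                                                                             


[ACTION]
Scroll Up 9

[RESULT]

00000000  25 50 44 46 2d 31 2e d1  b7 b7 b7 b7 b7 b7 fa 8e  |%PDF-1..........
00000010  e5 03 71 41 27 d5 c7 c7  c7 43 8a 5d ae 82 e5 34  |..qA'....C.]...4
00000020  b3 b3 b3 b3 b3 b3 b3 b3  c5 c5 c5 c5 21 09 7d a6  |............!.}.
00000030  af d6 dc d2 c1 45 34 18  dd a2 52 ca 3b 0e df a5  |.....E4...R.;...
00000040  c9 c8 e2 6c 46 a5 13 13  13 13 13 13 13 a5 63 36  |...lF.........c6
00000050  ef 32 cb fe 86 4b 60 de  5e 79 28 62 30 e7 e5 11  |.2...K`.^y(b0...
00000060  8a 37 05 87 7e ba 55 e7  e9 c7 a7 c1 5f 48 26 45  |.7..~.U....._H&E
00000070  f3 9a 7a 1b 58 e8 b2 54  8b 23 94 0d f1 f1 f1 f1  |..z.X..T.#......
00000080  5a 2b 92 ef bf 77 4f 29  57 ed 74 c3 14 76 bd b2  |Z+...wO)W.t..v..
00000090  ae 61 ab 71 0f 32 eb                              |.a.q.2.         
                                                                             
                                                                             
                                                                             
                                                                             


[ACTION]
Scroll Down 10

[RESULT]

00000090  ae 61 ab 71 0f 32 eb                              |.a.q.2.         
                                                                             
                                                                             
                                                                             
                                                                             
                                                                             
                                                                             
                                                                             
                                                                             
                                                                             
                                                                             
                                                                             
                                                                             
                                                                             


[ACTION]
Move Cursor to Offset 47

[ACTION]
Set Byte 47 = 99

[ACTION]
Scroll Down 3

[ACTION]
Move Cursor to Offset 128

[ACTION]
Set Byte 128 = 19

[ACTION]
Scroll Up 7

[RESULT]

00000020  b3 b3 b3 b3 b3 b3 b3 b3  c5 c5 c5 c5 21 09 7d 99  |............!.}.
00000030  af d6 dc d2 c1 45 34 18  dd a2 52 ca 3b 0e df a5  |.....E4...R.;...
00000040  c9 c8 e2 6c 46 a5 13 13  13 13 13 13 13 a5 63 36  |...lF.........c6
00000050  ef 32 cb fe 86 4b 60 de  5e 79 28 62 30 e7 e5 11  |.2...K`.^y(b0...
00000060  8a 37 05 87 7e ba 55 e7  e9 c7 a7 c1 5f 48 26 45  |.7..~.U....._H&E
00000070  f3 9a 7a 1b 58 e8 b2 54  8b 23 94 0d f1 f1 f1 f1  |..z.X..T.#......
00000080  19 2b 92 ef bf 77 4f 29  57 ed 74 c3 14 76 bd b2  |.+...wO)W.t..v..
00000090  ae 61 ab 71 0f 32 eb                              |.a.q.2.         
                                                                             
                                                                             
                                                                             
                                                                             
                                                                             
                                                                             


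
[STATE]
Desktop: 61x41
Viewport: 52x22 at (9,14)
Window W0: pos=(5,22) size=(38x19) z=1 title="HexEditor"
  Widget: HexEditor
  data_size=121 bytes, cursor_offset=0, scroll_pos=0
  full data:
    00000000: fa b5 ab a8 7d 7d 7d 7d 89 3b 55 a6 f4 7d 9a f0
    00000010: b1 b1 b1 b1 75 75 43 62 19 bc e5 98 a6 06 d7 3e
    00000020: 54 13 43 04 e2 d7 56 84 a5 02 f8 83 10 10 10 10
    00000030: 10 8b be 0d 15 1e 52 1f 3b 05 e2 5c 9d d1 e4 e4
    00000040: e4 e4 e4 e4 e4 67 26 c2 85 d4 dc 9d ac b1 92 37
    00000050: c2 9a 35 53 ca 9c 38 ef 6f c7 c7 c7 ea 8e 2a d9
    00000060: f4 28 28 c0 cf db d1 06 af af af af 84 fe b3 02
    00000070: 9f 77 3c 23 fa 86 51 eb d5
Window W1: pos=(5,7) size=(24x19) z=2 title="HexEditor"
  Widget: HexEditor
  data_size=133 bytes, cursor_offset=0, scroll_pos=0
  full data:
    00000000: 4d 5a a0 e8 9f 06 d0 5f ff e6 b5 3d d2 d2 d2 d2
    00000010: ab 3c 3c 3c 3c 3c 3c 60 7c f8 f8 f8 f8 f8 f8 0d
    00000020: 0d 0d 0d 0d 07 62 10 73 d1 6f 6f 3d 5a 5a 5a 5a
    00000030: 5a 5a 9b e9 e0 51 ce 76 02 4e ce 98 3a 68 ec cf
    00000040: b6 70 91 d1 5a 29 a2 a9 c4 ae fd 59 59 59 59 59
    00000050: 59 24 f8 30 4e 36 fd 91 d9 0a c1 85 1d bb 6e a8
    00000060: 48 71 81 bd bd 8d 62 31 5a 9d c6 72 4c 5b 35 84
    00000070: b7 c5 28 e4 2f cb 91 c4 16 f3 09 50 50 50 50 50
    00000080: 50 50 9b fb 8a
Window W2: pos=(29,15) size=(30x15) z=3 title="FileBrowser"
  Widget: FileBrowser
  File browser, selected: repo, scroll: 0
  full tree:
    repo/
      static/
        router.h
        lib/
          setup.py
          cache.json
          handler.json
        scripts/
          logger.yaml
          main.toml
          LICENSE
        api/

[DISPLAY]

00040  b6 70 91 d1 ┃                                
00050  59 24 f8 30 ┃┏━━━━━━━━━━━━━━━━━━━━━━━━━━━━┓  
00060  48 71 81 bd ┃┃ FileBrowser                ┃  
00070  b7 c5 28 e4 ┃┠────────────────────────────┨  
00080  50 50 9b fb ┃┃> [-] repo/                 ┃  
                   ┃┃    [+] static/             ┃  
                   ┃┃                            ┃  
                   ┃┃                            ┃  
                   ┃┃                            ┃  
                   ┃┃                            ┃  
                   ┃┃                            ┃  
━━━━━━━━━━━━━━━━━━━┛┃                            ┃  
00010  b1 b1 b1 b1 7┃                            ┃  
00020  54 13 43 04 e┃                            ┃  
00030  10 8b be 0d 1┃                            ┃  
00040  e4 e4 e4 e4 e┗━━━━━━━━━━━━━━━━━━━━━━━━━━━━┛  
00050  c2 9a 35 53 ca 9c 38 ef  6┃                  
00060  f4 28 28 c0 cf db d1 06  a┃                  
00070  9f 77 3c 23 fa 86 51 eb  d┃                  
                                 ┃                  
                                 ┃                  
                                 ┃                  


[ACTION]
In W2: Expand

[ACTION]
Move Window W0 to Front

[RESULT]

00040  b6 70 91 d1 ┃                                
00050  59 24 f8 30 ┃┏━━━━━━━━━━━━━━━━━━━━━━━━━━━━┓  
00060  48 71 81 bd ┃┃ FileBrowser                ┃  
00070  b7 c5 28 e4 ┃┠────────────────────────────┨  
00080  50 50 9b fb ┃┃> [-] repo/                 ┃  
                   ┃┃    [+] static/             ┃  
                   ┃┃                            ┃  
                   ┃┃                            ┃  
━━━━━━━━━━━━━━━━━━━━━━━━━━━━━━━━━┓               ┃  
xEditor                          ┃               ┃  
─────────────────────────────────┨               ┃  
00000  FA b5 ab a8 7d 7d 7d 7d  8┃               ┃  
00010  b1 b1 b1 b1 75 75 43 62  1┃               ┃  
00020  54 13 43 04 e2 d7 56 84  a┃               ┃  
00030  10 8b be 0d 15 1e 52 1f  3┃               ┃  
00040  e4 e4 e4 e4 e4 67 26 c2  8┃━━━━━━━━━━━━━━━┛  
00050  c2 9a 35 53 ca 9c 38 ef  6┃                  
00060  f4 28 28 c0 cf db d1 06  a┃                  
00070  9f 77 3c 23 fa 86 51 eb  d┃                  
                                 ┃                  
                                 ┃                  
                                 ┃                  


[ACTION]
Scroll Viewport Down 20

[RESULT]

                   ┃┃    [+] static/             ┃  
                   ┃┃                            ┃  
                   ┃┃                            ┃  
━━━━━━━━━━━━━━━━━━━━━━━━━━━━━━━━━┓               ┃  
xEditor                          ┃               ┃  
─────────────────────────────────┨               ┃  
00000  FA b5 ab a8 7d 7d 7d 7d  8┃               ┃  
00010  b1 b1 b1 b1 75 75 43 62  1┃               ┃  
00020  54 13 43 04 e2 d7 56 84  a┃               ┃  
00030  10 8b be 0d 15 1e 52 1f  3┃               ┃  
00040  e4 e4 e4 e4 e4 67 26 c2  8┃━━━━━━━━━━━━━━━┛  
00050  c2 9a 35 53 ca 9c 38 ef  6┃                  
00060  f4 28 28 c0 cf db d1 06  a┃                  
00070  9f 77 3c 23 fa 86 51 eb  d┃                  
                                 ┃                  
                                 ┃                  
                                 ┃                  
                                 ┃                  
                                 ┃                  
                                 ┃                  
                                 ┃                  
━━━━━━━━━━━━━━━━━━━━━━━━━━━━━━━━━┛                  


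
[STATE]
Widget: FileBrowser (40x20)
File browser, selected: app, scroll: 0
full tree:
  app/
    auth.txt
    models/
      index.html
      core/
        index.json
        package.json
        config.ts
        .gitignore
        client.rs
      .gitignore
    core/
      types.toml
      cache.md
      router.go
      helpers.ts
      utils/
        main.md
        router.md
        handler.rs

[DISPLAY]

> [-] app/                              
    auth.txt                            
    [+] models/                         
    [+] core/                           
                                        
                                        
                                        
                                        
                                        
                                        
                                        
                                        
                                        
                                        
                                        
                                        
                                        
                                        
                                        
                                        


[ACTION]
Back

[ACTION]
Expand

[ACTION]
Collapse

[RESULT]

> [+] app/                              
                                        
                                        
                                        
                                        
                                        
                                        
                                        
                                        
                                        
                                        
                                        
                                        
                                        
                                        
                                        
                                        
                                        
                                        
                                        


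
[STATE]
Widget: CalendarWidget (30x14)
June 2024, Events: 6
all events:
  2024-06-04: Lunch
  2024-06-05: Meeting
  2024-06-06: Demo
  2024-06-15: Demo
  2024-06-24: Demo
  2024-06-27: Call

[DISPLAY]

          June 2024           
Mo Tu We Th Fr Sa Su          
                1  2          
 3  4*  5*  6*  7  8  9       
10 11 12 13 14 15* 16         
17 18 19 20 21 22 23          
24* 25 26 27* 28 29 30        
                              
                              
                              
                              
                              
                              
                              


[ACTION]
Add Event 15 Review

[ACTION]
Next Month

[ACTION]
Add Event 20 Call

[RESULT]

          July 2024           
Mo Tu We Th Fr Sa Su          
 1  2  3  4  5  6  7          
 8  9 10 11 12 13 14          
15 16 17 18 19 20* 21         
22 23 24 25 26 27 28          
29 30 31                      
                              
                              
                              
                              
                              
                              
                              


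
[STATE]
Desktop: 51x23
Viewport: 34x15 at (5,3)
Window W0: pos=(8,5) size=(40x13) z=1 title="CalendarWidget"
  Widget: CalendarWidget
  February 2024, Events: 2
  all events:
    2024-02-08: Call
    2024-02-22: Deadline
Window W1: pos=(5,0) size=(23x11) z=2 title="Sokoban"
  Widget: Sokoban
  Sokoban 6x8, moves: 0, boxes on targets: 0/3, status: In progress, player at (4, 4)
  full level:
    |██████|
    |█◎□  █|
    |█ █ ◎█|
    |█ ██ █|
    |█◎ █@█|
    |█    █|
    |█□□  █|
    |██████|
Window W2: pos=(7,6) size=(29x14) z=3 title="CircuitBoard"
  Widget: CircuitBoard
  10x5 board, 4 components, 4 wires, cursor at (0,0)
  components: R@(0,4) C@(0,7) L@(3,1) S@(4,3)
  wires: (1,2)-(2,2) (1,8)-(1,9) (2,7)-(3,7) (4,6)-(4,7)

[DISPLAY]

┃██████               ┃           
┃█◎□  █               ┃           
┃█ █ ◎█               ┃━━━━━━━━━━━
┃█┏━━━━━━━━━━━━━━━━━━━━━━━━━━━┓   
┃█┃ CircuitBoard              ┃───
┃█┠───────────────────────────┨   
┃█┃   0 1 2 3 4 5 6 7 8 9     ┃   
┗━┃0  [.]              R      ┃   
  ┃                           ┃   
  ┃1           ·              ┃   
  ┃            │              ┃   
  ┃2           ·              ┃   
  ┃                           ┃   
  ┃3       L                  ┃   
  ┃                           ┃━━━


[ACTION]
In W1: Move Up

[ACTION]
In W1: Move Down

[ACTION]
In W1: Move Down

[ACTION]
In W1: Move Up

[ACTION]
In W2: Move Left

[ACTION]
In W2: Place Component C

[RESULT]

┃██████               ┃           
┃█◎□  █               ┃           
┃█ █ ◎█               ┃━━━━━━━━━━━
┃█┏━━━━━━━━━━━━━━━━━━━━━━━━━━━┓   
┃█┃ CircuitBoard              ┃───
┃█┠───────────────────────────┨   
┃█┃   0 1 2 3 4 5 6 7 8 9     ┃   
┗━┃0  [C]              R      ┃   
  ┃                           ┃   
  ┃1           ·              ┃   
  ┃            │              ┃   
  ┃2           ·              ┃   
  ┃                           ┃   
  ┃3       L                  ┃   
  ┃                           ┃━━━


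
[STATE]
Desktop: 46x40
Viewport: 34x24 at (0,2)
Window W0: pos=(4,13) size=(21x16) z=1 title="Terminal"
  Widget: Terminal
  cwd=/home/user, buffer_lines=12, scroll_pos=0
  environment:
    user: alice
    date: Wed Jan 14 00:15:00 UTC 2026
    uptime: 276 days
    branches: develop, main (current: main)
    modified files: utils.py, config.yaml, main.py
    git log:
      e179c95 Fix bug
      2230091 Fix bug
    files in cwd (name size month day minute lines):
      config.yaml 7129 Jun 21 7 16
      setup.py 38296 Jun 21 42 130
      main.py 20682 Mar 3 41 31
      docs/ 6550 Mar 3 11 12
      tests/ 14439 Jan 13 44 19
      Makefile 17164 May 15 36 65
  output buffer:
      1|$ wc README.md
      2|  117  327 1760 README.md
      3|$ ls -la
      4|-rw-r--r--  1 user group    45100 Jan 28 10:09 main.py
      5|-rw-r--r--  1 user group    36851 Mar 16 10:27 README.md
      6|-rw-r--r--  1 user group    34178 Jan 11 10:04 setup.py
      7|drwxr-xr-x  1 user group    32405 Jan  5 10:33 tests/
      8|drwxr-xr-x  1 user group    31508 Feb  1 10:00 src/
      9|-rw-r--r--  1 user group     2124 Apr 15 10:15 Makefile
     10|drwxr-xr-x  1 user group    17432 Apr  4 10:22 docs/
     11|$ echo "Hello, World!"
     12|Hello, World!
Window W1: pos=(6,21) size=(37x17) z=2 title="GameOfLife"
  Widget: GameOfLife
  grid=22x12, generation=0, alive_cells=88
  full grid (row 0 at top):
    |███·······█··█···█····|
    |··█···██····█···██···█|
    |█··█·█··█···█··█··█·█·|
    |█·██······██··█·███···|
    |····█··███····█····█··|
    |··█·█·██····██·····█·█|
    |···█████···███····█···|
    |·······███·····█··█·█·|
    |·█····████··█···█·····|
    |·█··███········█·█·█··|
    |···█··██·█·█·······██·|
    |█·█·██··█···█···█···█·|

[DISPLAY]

                                  
                                  
                                  
                                  
                                  
                                  
                                  
                                  
                                  
                                  
                                  
    ┏━━━━━━━━━━━━━━━━━━━┓         
    ┃ Terminal          ┃         
    ┠───────────────────┨         
    ┃$ wc README.md     ┃         
    ┃  117  327 1760 REA┃         
    ┃$ ls -la           ┃         
    ┃-rw-r--r--  1 user ┃         
    ┃-rw-r--r--  1 user ┃         
    ┃-┏━━━━━━━━━━━━━━━━━━━━━━━━━━━
    ┃d┃ GameOfLife                
    ┃d┠───────────────────────────
    ┃-┃Gen: 0                     
    ┃d┃███·······█··█···█····     


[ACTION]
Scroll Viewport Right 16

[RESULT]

                                  
                                  
                                  
                                  
                                  
                                  
                                  
                                  
                                  
                                  
                                  
━━━━━━━━━━━━┓                     
al          ┃                     
────────────┨                     
ADME.md     ┃                     
327 1760 REA┃                     
a           ┃                     
r--  1 user ┃                     
r--  1 user ┃                     
━━━━━━━━━━━━━━━━━━━━━━━━━━━━━━┓   
OfLife                        ┃   
──────────────────────────────┨   
0                             ┃   
·····█··█···█····             ┃   


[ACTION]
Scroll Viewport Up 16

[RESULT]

                                  
                                  
                                  
                                  
                                  
                                  
                                  
                                  
                                  
                                  
                                  
                                  
                                  
━━━━━━━━━━━━┓                     
al          ┃                     
────────────┨                     
ADME.md     ┃                     
327 1760 REA┃                     
a           ┃                     
r--  1 user ┃                     
r--  1 user ┃                     
━━━━━━━━━━━━━━━━━━━━━━━━━━━━━━┓   
OfLife                        ┃   
──────────────────────────────┨   


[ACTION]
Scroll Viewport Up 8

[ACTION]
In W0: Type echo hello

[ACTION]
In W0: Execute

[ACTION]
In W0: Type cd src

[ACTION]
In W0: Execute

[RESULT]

                                  
                                  
                                  
                                  
                                  
                                  
                                  
                                  
                                  
                                  
                                  
                                  
                                  
━━━━━━━━━━━━┓                     
al          ┃                     
────────────┨                     
r--  1 user ┃                     
r-x  1 user ┃                     
r-x  1 user ┃                     
r--  1 user ┃                     
r-x  1 user ┃                     
━━━━━━━━━━━━━━━━━━━━━━━━━━━━━━┓   
OfLife                        ┃   
──────────────────────────────┨   


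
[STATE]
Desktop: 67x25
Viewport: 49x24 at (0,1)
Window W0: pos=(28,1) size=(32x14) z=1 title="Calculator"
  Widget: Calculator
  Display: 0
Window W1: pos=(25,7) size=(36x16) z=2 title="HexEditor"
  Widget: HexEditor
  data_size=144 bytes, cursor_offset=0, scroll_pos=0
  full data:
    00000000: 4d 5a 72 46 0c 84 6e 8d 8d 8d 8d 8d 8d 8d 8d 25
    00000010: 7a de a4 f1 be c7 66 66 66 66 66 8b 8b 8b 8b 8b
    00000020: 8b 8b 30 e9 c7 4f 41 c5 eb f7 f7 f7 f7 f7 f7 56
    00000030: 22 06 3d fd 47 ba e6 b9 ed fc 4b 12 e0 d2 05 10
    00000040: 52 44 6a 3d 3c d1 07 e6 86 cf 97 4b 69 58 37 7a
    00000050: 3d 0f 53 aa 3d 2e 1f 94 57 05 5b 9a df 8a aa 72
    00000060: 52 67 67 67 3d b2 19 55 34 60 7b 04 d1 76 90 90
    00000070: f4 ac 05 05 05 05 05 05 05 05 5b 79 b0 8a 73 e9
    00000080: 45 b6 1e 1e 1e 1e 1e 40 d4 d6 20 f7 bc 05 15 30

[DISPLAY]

                            ┏━━━━━━━━━━━━━━━━━━━━
                            ┃ Calculator         
                            ┠────────────────────
                            ┃                    
                            ┃┌───┬───┬───┬───┐   
                            ┃│ 7 │ 8 │ 9 │ ÷ │   
                         ┏━━━━━━━━━━━━━━━━━━━━━━━
                         ┃ HexEditor             
                         ┠───────────────────────
                         ┃00000000  4D 5a 72 46 0
                         ┃00000010  7a de a4 f1 b
                         ┃00000020  8b 8b 30 e9 c
                         ┃00000030  22 06 3d fd 4
                         ┃00000040  52 44 6a 3d 3
                         ┃00000050  3d 0f 53 aa 3
                         ┃00000060  52 67 67 67 3
                         ┃00000070  f4 ac 05 05 0
                         ┃00000080  45 b6 1e 1e 1
                         ┃                       
                         ┃                       
                         ┃                       
                         ┗━━━━━━━━━━━━━━━━━━━━━━━
                                                 
                                                 


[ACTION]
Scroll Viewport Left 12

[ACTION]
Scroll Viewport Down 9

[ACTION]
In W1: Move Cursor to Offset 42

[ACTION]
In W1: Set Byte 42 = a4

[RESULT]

                            ┏━━━━━━━━━━━━━━━━━━━━
                            ┃ Calculator         
                            ┠────────────────────
                            ┃                    
                            ┃┌───┬───┬───┬───┐   
                            ┃│ 7 │ 8 │ 9 │ ÷ │   
                         ┏━━━━━━━━━━━━━━━━━━━━━━━
                         ┃ HexEditor             
                         ┠───────────────────────
                         ┃00000000  4d 5a 72 46 0
                         ┃00000010  7a de a4 f1 b
                         ┃00000020  8b 8b 30 e9 c
                         ┃00000030  22 06 3d fd 4
                         ┃00000040  52 44 6a 3d 3
                         ┃00000050  3d 0f 53 aa 3
                         ┃00000060  52 67 67 67 3
                         ┃00000070  f4 ac 05 05 0
                         ┃00000080  45 b6 1e 1e 1
                         ┃                       
                         ┃                       
                         ┃                       
                         ┗━━━━━━━━━━━━━━━━━━━━━━━
                                                 
                                                 


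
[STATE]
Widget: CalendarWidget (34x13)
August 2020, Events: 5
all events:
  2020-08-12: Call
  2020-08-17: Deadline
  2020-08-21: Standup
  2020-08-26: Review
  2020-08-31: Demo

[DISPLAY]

           August 2020            
Mo Tu We Th Fr Sa Su              
                1  2              
 3  4  5  6  7  8  9              
10 11 12* 13 14 15 16             
17* 18 19 20 21* 22 23            
24 25 26* 27 28 29 30             
31*                               
                                  
                                  
                                  
                                  
                                  


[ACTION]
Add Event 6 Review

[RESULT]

           August 2020            
Mo Tu We Th Fr Sa Su              
                1  2              
 3  4  5  6*  7  8  9             
10 11 12* 13 14 15 16             
17* 18 19 20 21* 22 23            
24 25 26* 27 28 29 30             
31*                               
                                  
                                  
                                  
                                  
                                  


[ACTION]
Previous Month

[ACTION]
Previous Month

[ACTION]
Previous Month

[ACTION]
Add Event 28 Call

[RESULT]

             May 2020             
Mo Tu We Th Fr Sa Su              
             1  2  3              
 4  5  6  7  8  9 10              
11 12 13 14 15 16 17              
18 19 20 21 22 23 24              
25 26 27 28* 29 30 31             
                                  
                                  
                                  
                                  
                                  
                                  


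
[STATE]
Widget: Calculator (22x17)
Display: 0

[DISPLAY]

                     0
┌───┬───┬───┬───┐     
│ 7 │ 8 │ 9 │ ÷ │     
├───┼───┼───┼───┤     
│ 4 │ 5 │ 6 │ × │     
├───┼───┼───┼───┤     
│ 1 │ 2 │ 3 │ - │     
├───┼───┼───┼───┤     
│ 0 │ . │ = │ + │     
├───┼───┼───┼───┤     
│ C │ MC│ MR│ M+│     
└───┴───┴───┴───┘     
                      
                      
                      
                      
                      


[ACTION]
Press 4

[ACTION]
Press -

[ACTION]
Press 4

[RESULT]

                     4
┌───┬───┬───┬───┐     
│ 7 │ 8 │ 9 │ ÷ │     
├───┼───┼───┼───┤     
│ 4 │ 5 │ 6 │ × │     
├───┼───┼───┼───┤     
│ 1 │ 2 │ 3 │ - │     
├───┼───┼───┼───┤     
│ 0 │ . │ = │ + │     
├───┼───┼───┼───┤     
│ C │ MC│ MR│ M+│     
└───┴───┴───┴───┘     
                      
                      
                      
                      
                      


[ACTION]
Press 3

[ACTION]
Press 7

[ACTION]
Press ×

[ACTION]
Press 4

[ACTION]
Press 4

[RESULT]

                    44
┌───┬───┬───┬───┐     
│ 7 │ 8 │ 9 │ ÷ │     
├───┼───┼───┼───┤     
│ 4 │ 5 │ 6 │ × │     
├───┼───┼───┼───┤     
│ 1 │ 2 │ 3 │ - │     
├───┼───┼───┼───┤     
│ 0 │ . │ = │ + │     
├───┼───┼───┼───┤     
│ C │ MC│ MR│ M+│     
└───┴───┴───┴───┘     
                      
                      
                      
                      
                      


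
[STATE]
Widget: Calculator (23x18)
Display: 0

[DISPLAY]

                      0
┌───┬───┬───┬───┐      
│ 7 │ 8 │ 9 │ ÷ │      
├───┼───┼───┼───┤      
│ 4 │ 5 │ 6 │ × │      
├───┼───┼───┼───┤      
│ 1 │ 2 │ 3 │ - │      
├───┼───┼───┼───┤      
│ 0 │ . │ = │ + │      
├───┼───┼───┼───┤      
│ C │ MC│ MR│ M+│      
└───┴───┴───┴───┘      
                       
                       
                       
                       
                       
                       


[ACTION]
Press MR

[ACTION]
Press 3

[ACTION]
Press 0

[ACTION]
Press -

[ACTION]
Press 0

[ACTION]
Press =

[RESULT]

                     30
┌───┬───┬───┬───┐      
│ 7 │ 8 │ 9 │ ÷ │      
├───┼───┼───┼───┤      
│ 4 │ 5 │ 6 │ × │      
├───┼───┼───┼───┤      
│ 1 │ 2 │ 3 │ - │      
├───┼───┼───┼───┤      
│ 0 │ . │ = │ + │      
├───┼───┼───┼───┤      
│ C │ MC│ MR│ M+│      
└───┴───┴───┴───┘      
                       
                       
                       
                       
                       
                       


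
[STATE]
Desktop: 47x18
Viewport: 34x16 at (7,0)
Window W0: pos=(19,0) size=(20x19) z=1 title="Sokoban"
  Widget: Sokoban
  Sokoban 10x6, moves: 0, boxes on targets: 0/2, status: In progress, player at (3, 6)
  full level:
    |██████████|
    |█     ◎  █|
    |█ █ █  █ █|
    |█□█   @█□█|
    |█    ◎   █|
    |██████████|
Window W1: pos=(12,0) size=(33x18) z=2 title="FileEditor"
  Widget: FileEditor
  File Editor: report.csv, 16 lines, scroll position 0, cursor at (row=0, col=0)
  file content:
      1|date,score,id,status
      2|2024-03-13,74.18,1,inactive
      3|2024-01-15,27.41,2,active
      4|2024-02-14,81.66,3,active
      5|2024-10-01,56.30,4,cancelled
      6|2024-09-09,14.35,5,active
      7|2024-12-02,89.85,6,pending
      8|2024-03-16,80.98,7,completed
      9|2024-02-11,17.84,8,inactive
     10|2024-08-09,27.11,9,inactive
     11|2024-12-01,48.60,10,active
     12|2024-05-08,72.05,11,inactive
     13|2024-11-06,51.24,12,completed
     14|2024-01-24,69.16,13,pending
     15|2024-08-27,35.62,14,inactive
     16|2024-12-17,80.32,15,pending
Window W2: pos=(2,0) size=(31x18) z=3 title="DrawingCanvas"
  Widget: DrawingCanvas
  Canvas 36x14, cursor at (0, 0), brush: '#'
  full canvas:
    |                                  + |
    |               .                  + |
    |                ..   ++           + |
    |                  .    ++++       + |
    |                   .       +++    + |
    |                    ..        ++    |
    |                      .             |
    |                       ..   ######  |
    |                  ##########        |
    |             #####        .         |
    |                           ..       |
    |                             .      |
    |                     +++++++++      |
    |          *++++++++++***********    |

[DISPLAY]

━━━━━━━━━━━━━━━━━━━━━━━━━┓━━━━━━━━
wingCanvas               ┃        
─────────────────────────┨────────
                         ┃        
           .             ┃nactive 
            ..   ++      ┃ctive   
              .    ++++  ┃ctive   
               .       ++┃ancelled
                ..       ┃ctive   
                  .      ┃ending  
                   ..   #┃ompleted
              ########## ┃nactive 
         #####        .  ┃nactive 
                       ..┃active  
                         ┃inactive
                 ++++++++┃complete


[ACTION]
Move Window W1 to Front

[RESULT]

━━━━━┏━━━━━━━━━━━━━━━━━━━━━━━━━━━━
wingC┃ FileEditor                 
─────┠────────────────────────────
     ┃█ate,score,id,status        
     ┃2024-03-13,74.18,1,inactive 
     ┃2024-01-15,27.41,2,active   
     ┃2024-02-14,81.66,3,active   
     ┃2024-10-01,56.30,4,cancelled
     ┃2024-09-09,14.35,5,active   
     ┃2024-12-02,89.85,6,pending  
     ┃2024-03-16,80.98,7,completed
     ┃2024-02-11,17.84,8,inactive 
     ┃2024-08-09,27.11,9,inactive 
     ┃2024-12-01,48.60,10,active  
     ┃2024-05-08,72.05,11,inactive
     ┃2024-11-06,51.24,12,complete


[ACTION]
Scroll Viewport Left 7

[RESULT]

  ┏━━━━━━━━━┏━━━━━━━━━━━━━━━━━━━━━
  ┃ DrawingC┃ FileEditor          
  ┠─────────┠─────────────────────
  ┃+        ┃█ate,score,id,status 
  ┃         ┃2024-03-13,74.18,1,in
  ┃         ┃2024-01-15,27.41,2,ac
  ┃         ┃2024-02-14,81.66,3,ac
  ┃         ┃2024-10-01,56.30,4,ca
  ┃         ┃2024-09-09,14.35,5,ac
  ┃         ┃2024-12-02,89.85,6,pe
  ┃         ┃2024-03-16,80.98,7,co
  ┃         ┃2024-02-11,17.84,8,in
  ┃         ┃2024-08-09,27.11,9,in
  ┃         ┃2024-12-01,48.60,10,a
  ┃         ┃2024-05-08,72.05,11,i
  ┃         ┃2024-11-06,51.24,12,c


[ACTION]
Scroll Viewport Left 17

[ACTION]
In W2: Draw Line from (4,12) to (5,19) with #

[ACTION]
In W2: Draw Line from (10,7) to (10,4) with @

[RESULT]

  ┏━━━━━━━━━┏━━━━━━━━━━━━━━━━━━━━━
  ┃ DrawingC┃ FileEditor          
  ┠─────────┠─────────────────────
  ┃+        ┃█ate,score,id,status 
  ┃         ┃2024-03-13,74.18,1,in
  ┃         ┃2024-01-15,27.41,2,ac
  ┃         ┃2024-02-14,81.66,3,ac
  ┃         ┃2024-10-01,56.30,4,ca
  ┃         ┃2024-09-09,14.35,5,ac
  ┃         ┃2024-12-02,89.85,6,pe
  ┃         ┃2024-03-16,80.98,7,co
  ┃         ┃2024-02-11,17.84,8,in
  ┃         ┃2024-08-09,27.11,9,in
  ┃    @@@@ ┃2024-12-01,48.60,10,a
  ┃         ┃2024-05-08,72.05,11,i
  ┃         ┃2024-11-06,51.24,12,c


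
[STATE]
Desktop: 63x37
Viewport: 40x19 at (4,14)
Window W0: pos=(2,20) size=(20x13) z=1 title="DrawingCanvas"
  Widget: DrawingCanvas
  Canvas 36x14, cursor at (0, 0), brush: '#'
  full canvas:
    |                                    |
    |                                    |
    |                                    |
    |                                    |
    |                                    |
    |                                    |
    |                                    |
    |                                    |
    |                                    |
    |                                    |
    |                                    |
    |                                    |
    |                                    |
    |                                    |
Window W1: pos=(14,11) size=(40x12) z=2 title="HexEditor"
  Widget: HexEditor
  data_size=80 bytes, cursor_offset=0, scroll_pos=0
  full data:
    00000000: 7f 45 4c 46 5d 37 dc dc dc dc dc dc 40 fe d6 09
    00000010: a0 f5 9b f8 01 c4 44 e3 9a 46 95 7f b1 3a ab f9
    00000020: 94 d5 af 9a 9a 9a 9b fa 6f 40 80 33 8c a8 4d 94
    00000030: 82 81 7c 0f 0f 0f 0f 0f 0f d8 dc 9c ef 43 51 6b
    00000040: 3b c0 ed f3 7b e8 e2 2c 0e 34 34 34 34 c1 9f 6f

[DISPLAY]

          ┃00000000  7F 45 4c 46 5d 37 d
          ┃00000010  a0 f5 9b f8 01 c4 4
          ┃00000020  94 d5 af 9a 9a 9a 9
          ┃00000030  82 81 7c 0f 0f 0f 0
          ┃00000040  3b c0 ed f3 7b e8 e
          ┃                             
━━━━━━━━━━┃                             
DrawingCan┃                             
──────────┗━━━━━━━━━━━━━━━━━━━━━━━━━━━━━
                 ┃                      
                 ┃                      
                 ┃                      
                 ┃                      
                 ┃                      
                 ┃                      
                 ┃                      
                 ┃                      
                 ┃                      
━━━━━━━━━━━━━━━━━┛                      


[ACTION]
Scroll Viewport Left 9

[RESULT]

              ┃00000000  7F 45 4c 46 5d 
              ┃00000010  a0 f5 9b f8 01 
              ┃00000020  94 d5 af 9a 9a 
              ┃00000030  82 81 7c 0f 0f 
              ┃00000040  3b c0 ed f3 7b 
              ┃                         
  ┏━━━━━━━━━━━┃                         
  ┃ DrawingCan┃                         
  ┠───────────┗━━━━━━━━━━━━━━━━━━━━━━━━━
  ┃+                 ┃                  
  ┃                  ┃                  
  ┃                  ┃                  
  ┃                  ┃                  
  ┃                  ┃                  
  ┃                  ┃                  
  ┃                  ┃                  
  ┃                  ┃                  
  ┃                  ┃                  
  ┗━━━━━━━━━━━━━━━━━━┛                  


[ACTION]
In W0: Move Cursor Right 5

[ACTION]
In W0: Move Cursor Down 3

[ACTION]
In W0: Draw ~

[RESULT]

              ┃00000000  7F 45 4c 46 5d 
              ┃00000010  a0 f5 9b f8 01 
              ┃00000020  94 d5 af 9a 9a 
              ┃00000030  82 81 7c 0f 0f 
              ┃00000040  3b c0 ed f3 7b 
              ┃                         
  ┏━━━━━━━━━━━┃                         
  ┃ DrawingCan┃                         
  ┠───────────┗━━━━━━━━━━━━━━━━━━━━━━━━━
  ┃                  ┃                  
  ┃                  ┃                  
  ┃                  ┃                  
  ┃     ~            ┃                  
  ┃                  ┃                  
  ┃                  ┃                  
  ┃                  ┃                  
  ┃                  ┃                  
  ┃                  ┃                  
  ┗━━━━━━━━━━━━━━━━━━┛                  


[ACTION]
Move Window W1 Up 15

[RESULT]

                                        
                                        
                                        
                                        
                                        
                                        
  ┏━━━━━━━━━━━━━━━━━━┓                  
  ┃ DrawingCanvas    ┃                  
  ┠──────────────────┨                  
  ┃                  ┃                  
  ┃                  ┃                  
  ┃                  ┃                  
  ┃     ~            ┃                  
  ┃                  ┃                  
  ┃                  ┃                  
  ┃                  ┃                  
  ┃                  ┃                  
  ┃                  ┃                  
  ┗━━━━━━━━━━━━━━━━━━┛                  
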